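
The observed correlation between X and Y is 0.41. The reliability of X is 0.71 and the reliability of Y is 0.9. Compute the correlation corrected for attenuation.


r_corrected = rxy / sqrt(rxx * ryy)
= 0.41 / sqrt(0.71 * 0.9)
= 0.41 / sqrt(0.639)
= 0.41 / 0.799375
r_corrected = 0.5129

0.5129


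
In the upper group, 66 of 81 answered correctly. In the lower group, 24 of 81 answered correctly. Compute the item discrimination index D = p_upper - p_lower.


p_upper = 66/81 = 0.8148
p_lower = 24/81 = 0.2963
D = 0.8148 - 0.2963 = 0.5185

0.5185


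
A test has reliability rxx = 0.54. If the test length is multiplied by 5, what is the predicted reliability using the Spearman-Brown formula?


r_new = (n * rxx) / (1 + (n-1) * rxx)
r_new = (5 * 0.54) / (1 + 4 * 0.54)
r_new = 2.7 / 3.16
r_new = 0.8544

0.8544


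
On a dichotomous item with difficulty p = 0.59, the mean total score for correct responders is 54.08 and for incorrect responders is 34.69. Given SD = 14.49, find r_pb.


q = 1 - p = 0.41
rpb = ((M1 - M0) / SD) * sqrt(p * q)
rpb = ((54.08 - 34.69) / 14.49) * sqrt(0.59 * 0.41)
rpb = 0.6582

0.6582


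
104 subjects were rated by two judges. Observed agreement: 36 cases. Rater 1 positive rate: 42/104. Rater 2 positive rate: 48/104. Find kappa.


P_o = 36/104 = 0.346154
P_e = (42*48 + 62*56) / 10816 = 0.507396
kappa = (P_o - P_e) / (1 - P_e)
kappa = (0.346154 - 0.507396) / (1 - 0.507396)
kappa = -0.3273

-0.3273


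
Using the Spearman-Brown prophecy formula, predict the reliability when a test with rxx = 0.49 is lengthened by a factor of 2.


r_new = (n * rxx) / (1 + (n-1) * rxx)
r_new = (2 * 0.49) / (1 + 1 * 0.49)
r_new = 0.98 / 1.49
r_new = 0.6577

0.6577


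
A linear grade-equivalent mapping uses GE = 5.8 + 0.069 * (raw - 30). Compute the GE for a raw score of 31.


raw - median = 31 - 30 = 1
slope * diff = 0.069 * 1 = 0.069
GE = 5.8 + 0.069
GE = 5.869

5.869


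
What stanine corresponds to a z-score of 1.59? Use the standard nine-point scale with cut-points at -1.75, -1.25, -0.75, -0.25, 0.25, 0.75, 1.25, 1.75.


Stanine boundaries: [-1.75, -1.25, -0.75, -0.25, 0.25, 0.75, 1.25, 1.75]
z = 1.59
Check each boundary:
  z >= -1.75 -> could be stanine 2
  z >= -1.25 -> could be stanine 3
  z >= -0.75 -> could be stanine 4
  z >= -0.25 -> could be stanine 5
  z >= 0.25 -> could be stanine 6
  z >= 0.75 -> could be stanine 7
  z >= 1.25 -> could be stanine 8
  z < 1.75
Highest qualifying boundary gives stanine = 8

8


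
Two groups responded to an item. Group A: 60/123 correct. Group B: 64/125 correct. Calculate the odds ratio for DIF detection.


Odds_A = 60/63 = 0.9524
Odds_B = 64/61 = 1.0492
OR = Odds_A / Odds_B = 0.9524 / 1.0492
Exactly, OR = (60 * 61) / (63 * 64) = 3660 / 4032
OR = 0.9077

0.9077


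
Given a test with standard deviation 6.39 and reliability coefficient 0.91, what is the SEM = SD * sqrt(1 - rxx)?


SEM = SD * sqrt(1 - rxx)
SEM = 6.39 * sqrt(1 - 0.91)
SEM = 6.39 * sqrt(0.09) = 6.39 * 0.3
SEM = 1.917

1.917


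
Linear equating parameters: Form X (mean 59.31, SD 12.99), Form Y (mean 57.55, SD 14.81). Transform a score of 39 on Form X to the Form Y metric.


slope = SD_Y / SD_X = 14.81 / 12.99 ~ 1.1401
intercept = mean_Y - slope * mean_X = 57.55 - (14.81 / 12.99) * 59.31 ~ -10.0698
Y = slope * X + intercept. To avoid rounding drift from the rounded slope/intercept, evaluate the equivalent form Y = mean_Y + SD_Y * (X - mean_X) / SD_X at full precision:
Y = 57.55 + 14.81 * (39 - 59.31) / 12.99
Y = 57.55 - 14.81 * 20.31 / 12.99
Y = 57.55 - 300.7911 / 12.99
Y = 57.55 - 23.1556
Y = 34.3944

34.3944


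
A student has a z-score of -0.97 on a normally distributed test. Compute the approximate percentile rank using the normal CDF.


CDF(z) = 0.5 * (1 + erf(z/sqrt(2)))
erf(-0.6859) = -0.668
CDF = 0.166
Percentile rank = 0.166 * 100 = 16.6

16.6


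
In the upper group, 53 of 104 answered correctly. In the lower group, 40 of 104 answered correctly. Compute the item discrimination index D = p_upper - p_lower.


p_upper = 53/104 = 0.5096
p_lower = 40/104 = 0.3846
D = 0.5096 - 0.3846 = 0.125

0.125


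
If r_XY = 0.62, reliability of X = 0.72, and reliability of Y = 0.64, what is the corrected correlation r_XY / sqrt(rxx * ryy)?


r_corrected = rxy / sqrt(rxx * ryy)
= 0.62 / sqrt(0.72 * 0.64)
= 0.62 / sqrt(0.4608)
= 0.62 / 0.678823
r_corrected = 0.9133

0.9133


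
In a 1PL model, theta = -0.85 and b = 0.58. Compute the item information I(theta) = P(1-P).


P = 1/(1+exp(-(-0.85-0.58))) = 0.1931
I = P*(1-P) = 0.1931 * 0.8069
I = 0.1558

0.1558


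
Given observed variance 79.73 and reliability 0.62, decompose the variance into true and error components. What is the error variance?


var_true = rxx * var_obs = 0.62 * 79.73 = 49.4326
var_error = var_obs - var_true
var_error = 79.73 - 49.4326
var_error = 30.2974

30.2974


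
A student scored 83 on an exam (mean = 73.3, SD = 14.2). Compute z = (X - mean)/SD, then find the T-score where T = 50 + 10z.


z = (X - mean) / SD = (83 - 73.3) / 14.2
z = 9.7 / 14.2
z = 0.6831
T-score = T = 50 + 10z
Carry z at full precision (z = 9.7 / 14.2) into the conversion:
T-score = 50 + 10 * (9.7 / 14.2) = 50 + 97 / 14.2
T-score = 50 + 6.831
T-score = 56.831

56.831


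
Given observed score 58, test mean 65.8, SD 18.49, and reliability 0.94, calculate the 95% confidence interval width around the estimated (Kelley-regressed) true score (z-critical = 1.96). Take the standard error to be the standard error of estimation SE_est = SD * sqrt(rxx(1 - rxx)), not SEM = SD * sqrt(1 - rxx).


True score estimate = 0.94*58 + 0.06*65.8 = 58.468
SE_est = SD * sqrt(rxx * (1 - rxx)) = 18.49 * sqrt(0.94 * 0.06) = 18.49 * sqrt(0.0564) = 4.391132
CI = T_est +/- z * SE_est, so width = 2 * z * SE_est = 2 * 1.96 * 4.391132
Width = 17.2132

17.2132


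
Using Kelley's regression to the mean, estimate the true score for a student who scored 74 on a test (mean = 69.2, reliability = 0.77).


T_est = rxx * X + (1 - rxx) * mean
T_est = 0.77 * 74 + 0.23 * 69.2
T_est = 56.98 + 15.916
T_est = 72.896

72.896


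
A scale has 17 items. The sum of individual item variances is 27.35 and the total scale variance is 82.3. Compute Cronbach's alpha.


alpha = (k/(k-1)) * (1 - sum(si^2)/s_total^2)
= (17/16) * (1 - 27.35/82.3)
alpha = 0.7094

0.7094


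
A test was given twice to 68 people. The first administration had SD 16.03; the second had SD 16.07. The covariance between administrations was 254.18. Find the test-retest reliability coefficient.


r = cov(X,Y) / (SD_X * SD_Y)
r = 254.18 / (16.03 * 16.07)
r = 254.18 / 257.6021
r = 0.9867

0.9867


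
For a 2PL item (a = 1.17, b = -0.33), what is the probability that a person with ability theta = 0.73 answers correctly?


a*(theta - b) = 1.17 * (0.73 - -0.33) = 1.2402
exp(-1.2402) = 0.2893
P = 1 / (1 + 0.2893)
P = 0.7756

0.7756


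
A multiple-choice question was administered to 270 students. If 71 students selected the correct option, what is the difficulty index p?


Item difficulty p = number correct / total examinees
p = 71 / 270
p = 0.263

0.263


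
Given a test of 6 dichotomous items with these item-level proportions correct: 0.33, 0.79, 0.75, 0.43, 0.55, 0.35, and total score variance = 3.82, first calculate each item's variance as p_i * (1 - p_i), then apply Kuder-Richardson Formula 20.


For each item, compute p_i * q_i:
  Item 1: 0.33 * 0.67 = 0.2211
  Item 2: 0.79 * 0.21 = 0.1659
  Item 3: 0.75 * 0.25 = 0.1875
  Item 4: 0.43 * 0.57 = 0.2451
  Item 5: 0.55 * 0.45 = 0.2475
  Item 6: 0.35 * 0.65 = 0.2275
Sum(p_i * q_i) = 0.2211 + 0.1659 + 0.1875 + 0.2451 + 0.2475 + 0.2275 = 1.2946
KR-20 = (k/(k-1)) * (1 - Sum(p_i*q_i) / Var_total)
= (6/5) * (1 - 1.2946/3.82)
= 1.2 * 0.6611
KR-20 = 0.7933

0.7933


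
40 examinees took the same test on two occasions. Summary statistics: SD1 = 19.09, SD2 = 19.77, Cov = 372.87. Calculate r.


r = cov(X,Y) / (SD_X * SD_Y)
r = 372.87 / (19.09 * 19.77)
r = 372.87 / 377.4093
r = 0.988

0.988


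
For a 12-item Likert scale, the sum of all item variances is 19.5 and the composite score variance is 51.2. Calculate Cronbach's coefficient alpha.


alpha = (k/(k-1)) * (1 - sum(si^2)/s_total^2)
= (12/11) * (1 - 19.5/51.2)
alpha = 0.6754

0.6754


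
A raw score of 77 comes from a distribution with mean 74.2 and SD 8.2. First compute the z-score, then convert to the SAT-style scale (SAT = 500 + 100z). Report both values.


z = (X - mean) / SD = (77 - 74.2) / 8.2
z = 2.8 / 8.2
z = 0.3415
SAT-scale = SAT = 500 + 100z
Carry z at full precision (z = 2.8 / 8.2) into the conversion:
SAT-scale = 500 + 100 * (2.8 / 8.2) = 500 + 280 / 8.2
SAT-scale = 500 + 34.1463
SAT-scale = 534.1463

534.1463


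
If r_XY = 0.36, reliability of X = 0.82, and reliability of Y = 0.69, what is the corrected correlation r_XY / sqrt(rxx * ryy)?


r_corrected = rxy / sqrt(rxx * ryy)
= 0.36 / sqrt(0.82 * 0.69)
= 0.36 / sqrt(0.5658)
= 0.36 / 0.752197
r_corrected = 0.4786

0.4786


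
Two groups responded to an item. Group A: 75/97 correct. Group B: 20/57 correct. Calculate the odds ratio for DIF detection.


Odds_A = 75/22 = 3.4091
Odds_B = 20/37 = 0.5405
OR = Odds_A / Odds_B = 3.4091 / 0.5405
Exactly, OR = (75 * 37) / (22 * 20) = 2775 / 440
OR = 6.3068

6.3068


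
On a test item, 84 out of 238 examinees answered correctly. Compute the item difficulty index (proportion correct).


Item difficulty p = number correct / total examinees
p = 84 / 238
p = 0.3529

0.3529


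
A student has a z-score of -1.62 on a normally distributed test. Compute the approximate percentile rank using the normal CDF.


CDF(z) = 0.5 * (1 + erf(z/sqrt(2)))
erf(-1.1455) = -0.8948
CDF = 0.0526
Percentile rank = 0.0526 * 100 = 5.26

5.26


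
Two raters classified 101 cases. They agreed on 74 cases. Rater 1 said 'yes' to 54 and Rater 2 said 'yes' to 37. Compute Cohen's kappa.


P_o = 74/101 = 0.732673
P_e = (54*37 + 47*64) / 10201 = 0.490736
kappa = (P_o - P_e) / (1 - P_e)
kappa = (0.732673 - 0.490736) / (1 - 0.490736)
kappa = 0.4751

0.4751


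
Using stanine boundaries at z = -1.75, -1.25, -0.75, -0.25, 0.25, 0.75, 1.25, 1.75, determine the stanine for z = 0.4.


Stanine boundaries: [-1.75, -1.25, -0.75, -0.25, 0.25, 0.75, 1.25, 1.75]
z = 0.4
Check each boundary:
  z >= -1.75 -> could be stanine 2
  z >= -1.25 -> could be stanine 3
  z >= -0.75 -> could be stanine 4
  z >= -0.25 -> could be stanine 5
  z >= 0.25 -> could be stanine 6
  z < 0.75
  z < 1.25
  z < 1.75
Highest qualifying boundary gives stanine = 6

6


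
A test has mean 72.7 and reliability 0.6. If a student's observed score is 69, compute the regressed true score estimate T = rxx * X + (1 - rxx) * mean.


T_est = rxx * X + (1 - rxx) * mean
T_est = 0.6 * 69 + 0.4 * 72.7
T_est = 41.4 + 29.08
T_est = 70.48

70.48


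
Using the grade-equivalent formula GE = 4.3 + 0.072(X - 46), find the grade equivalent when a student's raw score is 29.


raw - median = 29 - 46 = -17
slope * diff = 0.072 * -17 = -1.224
GE = 4.3 + -1.224
GE = 3.076

3.076


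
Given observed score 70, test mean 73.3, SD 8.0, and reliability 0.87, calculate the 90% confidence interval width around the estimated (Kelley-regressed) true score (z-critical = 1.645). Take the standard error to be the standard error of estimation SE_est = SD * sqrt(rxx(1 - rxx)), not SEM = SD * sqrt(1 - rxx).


True score estimate = 0.87*70 + 0.13*73.3 = 70.429
SE_est = SD * sqrt(rxx * (1 - rxx)) = 8.0 * sqrt(0.87 * 0.13) = 8.0 * sqrt(0.1131) = 2.690427
CI = T_est +/- z * SE_est, so width = 2 * z * SE_est = 2 * 1.645 * 2.690427
Width = 8.8515

8.8515


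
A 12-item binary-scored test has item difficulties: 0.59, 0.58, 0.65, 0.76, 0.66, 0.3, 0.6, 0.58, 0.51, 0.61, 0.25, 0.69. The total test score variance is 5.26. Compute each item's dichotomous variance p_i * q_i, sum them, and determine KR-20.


For each item, compute p_i * q_i:
  Item 1: 0.59 * 0.41 = 0.2419
  Item 2: 0.58 * 0.42 = 0.2436
  Item 3: 0.65 * 0.35 = 0.2275
  Item 4: 0.76 * 0.24 = 0.1824
  Item 5: 0.66 * 0.34 = 0.2244
  Item 6: 0.3 * 0.7 = 0.21
  Item 7: 0.6 * 0.4 = 0.24
  Item 8: 0.58 * 0.42 = 0.2436
  Item 9: 0.51 * 0.49 = 0.2499
  Item 10: 0.61 * 0.39 = 0.2379
  Item 11: 0.25 * 0.75 = 0.1875
  Item 12: 0.69 * 0.31 = 0.2139
Sum(p_i * q_i) = 0.2419 + 0.2436 + 0.2275 + 0.1824 + 0.2244 + 0.21 + 0.24 + 0.2436 + 0.2499 + 0.2379 + 0.1875 + 0.2139 = 2.7026
KR-20 = (k/(k-1)) * (1 - Sum(p_i*q_i) / Var_total)
= (12/11) * (1 - 2.7026/5.26)
= 1.0909 * 0.4862
KR-20 = 0.5304

0.5304


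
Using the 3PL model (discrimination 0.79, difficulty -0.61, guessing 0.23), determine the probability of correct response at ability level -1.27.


logit = 0.79*(-1.27 - -0.61) = -0.5214
P* = 1/(1 + exp(--0.5214)) = 0.3725
P = 0.23 + (1 - 0.23) * 0.3725
P = 0.5168

0.5168


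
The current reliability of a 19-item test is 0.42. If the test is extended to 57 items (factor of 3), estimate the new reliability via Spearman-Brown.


r_new = (n * rxx) / (1 + (n-1) * rxx)
r_new = (3 * 0.42) / (1 + 2 * 0.42)
r_new = 1.26 / 1.84
r_new = 0.6848

0.6848


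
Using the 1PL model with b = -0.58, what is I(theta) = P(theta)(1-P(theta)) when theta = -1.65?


P = 1/(1+exp(-(-1.65--0.58))) = 0.2554
I = P*(1-P) = 0.2554 * 0.7446
I = 0.1902

0.1902


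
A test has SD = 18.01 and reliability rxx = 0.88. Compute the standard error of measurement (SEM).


SEM = SD * sqrt(1 - rxx)
SEM = 18.01 * sqrt(1 - 0.88)
SEM = 18.01 * sqrt(0.12) = 18.01 * 0.34641
SEM = 6.2388

6.2388


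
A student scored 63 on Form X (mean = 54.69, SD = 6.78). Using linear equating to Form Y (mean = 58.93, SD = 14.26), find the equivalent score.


slope = SD_Y / SD_X = 14.26 / 6.78 ~ 2.1032
intercept = mean_Y - slope * mean_X = 58.93 - (14.26 / 6.78) * 54.69 ~ -56.0965
Y = slope * X + intercept. To avoid rounding drift from the rounded slope/intercept, evaluate the equivalent form Y = mean_Y + SD_Y * (X - mean_X) / SD_X at full precision:
Y = 58.93 + 14.26 * (63 - 54.69) / 6.78
Y = 58.93 + 14.26 * 8.31 / 6.78
Y = 58.93 + 118.5006 / 6.78
Y = 58.93 + 17.478
Y = 76.408

76.408


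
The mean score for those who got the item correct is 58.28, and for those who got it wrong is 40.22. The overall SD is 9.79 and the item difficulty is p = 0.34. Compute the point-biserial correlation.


q = 1 - p = 0.66
rpb = ((M1 - M0) / SD) * sqrt(p * q)
rpb = ((58.28 - 40.22) / 9.79) * sqrt(0.34 * 0.66)
rpb = 0.8739

0.8739


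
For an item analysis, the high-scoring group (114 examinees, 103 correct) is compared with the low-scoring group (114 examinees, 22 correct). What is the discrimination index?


p_upper = 103/114 = 0.9035
p_lower = 22/114 = 0.193
D = 0.9035 - 0.193 = 0.7105

0.7105


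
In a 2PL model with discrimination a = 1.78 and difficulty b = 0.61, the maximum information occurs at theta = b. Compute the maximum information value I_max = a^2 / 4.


For 2PL, max info at theta = b = 0.61
I_max = a^2 / 4 = 1.78^2 / 4
= 3.1684 / 4
I_max = 0.7921

0.7921


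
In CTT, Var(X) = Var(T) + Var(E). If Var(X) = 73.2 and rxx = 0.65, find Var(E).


var_true = rxx * var_obs = 0.65 * 73.2 = 47.58
var_error = var_obs - var_true
var_error = 73.2 - 47.58
var_error = 25.62

25.62


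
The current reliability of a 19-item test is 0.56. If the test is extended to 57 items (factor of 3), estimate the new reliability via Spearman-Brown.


r_new = (n * rxx) / (1 + (n-1) * rxx)
r_new = (3 * 0.56) / (1 + 2 * 0.56)
r_new = 1.68 / 2.12
r_new = 0.7925

0.7925


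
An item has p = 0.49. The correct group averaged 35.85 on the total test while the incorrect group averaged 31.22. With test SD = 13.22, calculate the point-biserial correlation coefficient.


q = 1 - p = 0.51
rpb = ((M1 - M0) / SD) * sqrt(p * q)
rpb = ((35.85 - 31.22) / 13.22) * sqrt(0.49 * 0.51)
rpb = 0.1751

0.1751


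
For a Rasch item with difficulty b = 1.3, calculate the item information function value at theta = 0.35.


P = 1/(1+exp(-(0.35-1.3))) = 0.2789
I = P*(1-P) = 0.2789 * 0.7211
I = 0.2011

0.2011


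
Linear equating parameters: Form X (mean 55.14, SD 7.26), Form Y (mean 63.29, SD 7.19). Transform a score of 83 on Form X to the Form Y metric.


slope = SD_Y / SD_X = 7.19 / 7.26 ~ 0.9904
intercept = mean_Y - slope * mean_X = 63.29 - (7.19 / 7.26) * 55.14 ~ 8.6817
Y = slope * X + intercept. To avoid rounding drift from the rounded slope/intercept, evaluate the equivalent form Y = mean_Y + SD_Y * (X - mean_X) / SD_X at full precision:
Y = 63.29 + 7.19 * (83 - 55.14) / 7.26
Y = 63.29 + 7.19 * 27.86 / 7.26
Y = 63.29 + 200.3134 / 7.26
Y = 63.29 + 27.5914
Y = 90.8814

90.8814


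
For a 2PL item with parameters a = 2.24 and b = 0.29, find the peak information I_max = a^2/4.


For 2PL, max info at theta = b = 0.29
I_max = a^2 / 4 = 2.24^2 / 4
= 5.0176 / 4
I_max = 1.2544

1.2544


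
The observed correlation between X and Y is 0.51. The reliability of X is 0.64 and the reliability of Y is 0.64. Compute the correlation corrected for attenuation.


r_corrected = rxy / sqrt(rxx * ryy)
= 0.51 / sqrt(0.64 * 0.64)
= 0.51 / sqrt(0.4096)
= 0.51 / 0.64
r_corrected = 0.7969

0.7969


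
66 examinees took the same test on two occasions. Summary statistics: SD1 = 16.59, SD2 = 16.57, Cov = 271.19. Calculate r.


r = cov(X,Y) / (SD_X * SD_Y)
r = 271.19 / (16.59 * 16.57)
r = 271.19 / 274.8963
r = 0.9865

0.9865


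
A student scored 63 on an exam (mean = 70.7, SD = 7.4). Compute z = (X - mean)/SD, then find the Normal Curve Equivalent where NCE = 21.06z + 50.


z = (X - mean) / SD = (63 - 70.7) / 7.4
z = -7.7 / 7.4
z = -1.0405
NCE = NCE = 21.06z + 50
Carry z at full precision (z = -7.7 / 7.4) into the conversion:
NCE = 21.06 * (-7.7 / 7.4) + 50 = -162.162 / 7.4 + 50
NCE = -21.9138 + 50
NCE = 28.0862

28.0862


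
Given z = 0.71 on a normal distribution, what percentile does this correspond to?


CDF(z) = 0.5 * (1 + erf(z/sqrt(2)))
erf(0.502) = 0.5223
CDF = 0.7611
Percentile rank = 0.7611 * 100 = 76.11

76.11


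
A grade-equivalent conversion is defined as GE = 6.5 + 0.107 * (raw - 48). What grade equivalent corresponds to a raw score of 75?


raw - median = 75 - 48 = 27
slope * diff = 0.107 * 27 = 2.889
GE = 6.5 + 2.889
GE = 9.389

9.389


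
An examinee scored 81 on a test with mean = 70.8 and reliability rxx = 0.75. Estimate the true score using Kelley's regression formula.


T_est = rxx * X + (1 - rxx) * mean
T_est = 0.75 * 81 + 0.25 * 70.8
T_est = 60.75 + 17.7
T_est = 78.45

78.45


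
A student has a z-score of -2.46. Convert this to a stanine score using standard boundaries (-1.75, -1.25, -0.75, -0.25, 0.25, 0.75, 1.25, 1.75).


Stanine boundaries: [-1.75, -1.25, -0.75, -0.25, 0.25, 0.75, 1.25, 1.75]
z = -2.46
Check each boundary:
  z < -1.75
  z < -1.25
  z < -0.75
  z < -0.25
  z < 0.25
  z < 0.75
  z < 1.25
  z < 1.75
Highest qualifying boundary gives stanine = 1

1


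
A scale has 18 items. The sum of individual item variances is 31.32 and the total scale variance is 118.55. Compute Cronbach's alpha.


alpha = (k/(k-1)) * (1 - sum(si^2)/s_total^2)
= (18/17) * (1 - 31.32/118.55)
alpha = 0.7791

0.7791


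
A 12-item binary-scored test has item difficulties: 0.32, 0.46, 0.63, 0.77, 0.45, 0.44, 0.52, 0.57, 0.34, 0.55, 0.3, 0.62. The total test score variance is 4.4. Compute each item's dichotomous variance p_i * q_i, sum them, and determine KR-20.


For each item, compute p_i * q_i:
  Item 1: 0.32 * 0.68 = 0.2176
  Item 2: 0.46 * 0.54 = 0.2484
  Item 3: 0.63 * 0.37 = 0.2331
  Item 4: 0.77 * 0.23 = 0.1771
  Item 5: 0.45 * 0.55 = 0.2475
  Item 6: 0.44 * 0.56 = 0.2464
  Item 7: 0.52 * 0.48 = 0.2496
  Item 8: 0.57 * 0.43 = 0.2451
  Item 9: 0.34 * 0.66 = 0.2244
  Item 10: 0.55 * 0.45 = 0.2475
  Item 11: 0.3 * 0.7 = 0.21
  Item 12: 0.62 * 0.38 = 0.2356
Sum(p_i * q_i) = 0.2176 + 0.2484 + 0.2331 + 0.1771 + 0.2475 + 0.2464 + 0.2496 + 0.2451 + 0.2244 + 0.2475 + 0.21 + 0.2356 = 2.7823
KR-20 = (k/(k-1)) * (1 - Sum(p_i*q_i) / Var_total)
= (12/11) * (1 - 2.7823/4.4)
= 1.0909 * 0.3677
KR-20 = 0.4011

0.4011


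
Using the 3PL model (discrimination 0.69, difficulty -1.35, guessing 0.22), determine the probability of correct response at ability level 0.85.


logit = 0.69*(0.85 - -1.35) = 1.518
P* = 1/(1 + exp(-1.518)) = 0.8202
P = 0.22 + (1 - 0.22) * 0.8202
P = 0.8598

0.8598


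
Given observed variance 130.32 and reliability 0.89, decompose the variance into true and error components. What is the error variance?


var_true = rxx * var_obs = 0.89 * 130.32 = 115.9848
var_error = var_obs - var_true
var_error = 130.32 - 115.9848
var_error = 14.3352

14.3352


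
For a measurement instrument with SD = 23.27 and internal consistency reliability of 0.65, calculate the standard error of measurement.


SEM = SD * sqrt(1 - rxx)
SEM = 23.27 * sqrt(1 - 0.65)
SEM = 23.27 * sqrt(0.35) = 23.27 * 0.591608
SEM = 13.7667

13.7667


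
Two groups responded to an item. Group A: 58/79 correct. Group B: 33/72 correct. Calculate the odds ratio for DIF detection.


Odds_A = 58/21 = 2.7619
Odds_B = 33/39 = 0.8462
OR = Odds_A / Odds_B = 2.7619 / 0.8462
Exactly, OR = (58 * 39) / (21 * 33) = 2262 / 693
OR = 3.2641

3.2641


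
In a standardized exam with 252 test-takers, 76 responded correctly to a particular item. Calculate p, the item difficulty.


Item difficulty p = number correct / total examinees
p = 76 / 252
p = 0.3016

0.3016


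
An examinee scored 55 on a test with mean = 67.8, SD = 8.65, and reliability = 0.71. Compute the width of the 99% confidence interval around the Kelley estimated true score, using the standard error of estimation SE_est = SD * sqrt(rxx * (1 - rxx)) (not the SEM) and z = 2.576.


True score estimate = 0.71*55 + 0.29*67.8 = 58.712
SE_est = SD * sqrt(rxx * (1 - rxx)) = 8.65 * sqrt(0.71 * 0.29) = 8.65 * sqrt(0.2059) = 3.925042
CI = T_est +/- z * SE_est, so width = 2 * z * SE_est = 2 * 2.576 * 3.925042
Width = 20.2218

20.2218


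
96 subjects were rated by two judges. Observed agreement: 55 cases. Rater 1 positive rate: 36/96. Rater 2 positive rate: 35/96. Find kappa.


P_o = 55/96 = 0.572917
P_e = (36*35 + 60*61) / 9216 = 0.533854
kappa = (P_o - P_e) / (1 - P_e)
kappa = (0.572917 - 0.533854) / (1 - 0.533854)
kappa = 0.0838

0.0838


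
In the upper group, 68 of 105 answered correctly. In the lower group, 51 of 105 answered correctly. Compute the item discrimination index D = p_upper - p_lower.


p_upper = 68/105 = 0.6476
p_lower = 51/105 = 0.4857
D = 0.6476 - 0.4857 = 0.1619

0.1619


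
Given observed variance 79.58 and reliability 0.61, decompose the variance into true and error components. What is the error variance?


var_true = rxx * var_obs = 0.61 * 79.58 = 48.5438
var_error = var_obs - var_true
var_error = 79.58 - 48.5438
var_error = 31.0362

31.0362


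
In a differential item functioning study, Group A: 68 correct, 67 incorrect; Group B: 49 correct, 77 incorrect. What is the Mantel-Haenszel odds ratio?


Odds_A = 68/67 = 1.0149
Odds_B = 49/77 = 0.6364
OR = Odds_A / Odds_B = 1.0149 / 0.6364
Exactly, OR = (68 * 77) / (67 * 49) = 5236 / 3283
OR = 1.5949

1.5949


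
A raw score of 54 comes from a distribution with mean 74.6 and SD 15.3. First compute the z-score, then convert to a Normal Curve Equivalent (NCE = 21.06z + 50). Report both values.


z = (X - mean) / SD = (54 - 74.6) / 15.3
z = -20.6 / 15.3
z = -1.3464
NCE = NCE = 21.06z + 50
Carry z at full precision (z = -20.6 / 15.3) into the conversion:
NCE = 21.06 * (-20.6 / 15.3) + 50 = -433.836 / 15.3 + 50
NCE = -28.3553 + 50
NCE = 21.6447

21.6447


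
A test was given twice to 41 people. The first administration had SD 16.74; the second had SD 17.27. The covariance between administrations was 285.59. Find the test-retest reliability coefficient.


r = cov(X,Y) / (SD_X * SD_Y)
r = 285.59 / (16.74 * 17.27)
r = 285.59 / 289.0998
r = 0.9879

0.9879


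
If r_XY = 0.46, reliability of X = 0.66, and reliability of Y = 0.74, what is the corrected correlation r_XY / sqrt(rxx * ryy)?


r_corrected = rxy / sqrt(rxx * ryy)
= 0.46 / sqrt(0.66 * 0.74)
= 0.46 / sqrt(0.4884)
= 0.46 / 0.698856
r_corrected = 0.6582

0.6582


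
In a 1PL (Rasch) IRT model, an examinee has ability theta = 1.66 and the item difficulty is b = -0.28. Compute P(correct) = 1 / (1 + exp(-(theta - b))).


theta - b = 1.66 - -0.28 = 1.94
exp(-(theta - b)) = exp(-1.94) = 0.1437
P = 1 / (1 + 0.1437)
P = 0.8744

0.8744


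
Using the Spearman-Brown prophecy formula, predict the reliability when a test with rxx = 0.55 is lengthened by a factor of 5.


r_new = (n * rxx) / (1 + (n-1) * rxx)
r_new = (5 * 0.55) / (1 + 4 * 0.55)
r_new = 2.75 / 3.2
r_new = 0.8594

0.8594


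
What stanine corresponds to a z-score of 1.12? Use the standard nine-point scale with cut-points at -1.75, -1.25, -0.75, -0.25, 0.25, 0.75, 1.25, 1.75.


Stanine boundaries: [-1.75, -1.25, -0.75, -0.25, 0.25, 0.75, 1.25, 1.75]
z = 1.12
Check each boundary:
  z >= -1.75 -> could be stanine 2
  z >= -1.25 -> could be stanine 3
  z >= -0.75 -> could be stanine 4
  z >= -0.25 -> could be stanine 5
  z >= 0.25 -> could be stanine 6
  z >= 0.75 -> could be stanine 7
  z < 1.25
  z < 1.75
Highest qualifying boundary gives stanine = 7

7


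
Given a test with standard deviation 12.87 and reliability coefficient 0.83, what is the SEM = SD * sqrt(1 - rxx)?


SEM = SD * sqrt(1 - rxx)
SEM = 12.87 * sqrt(1 - 0.83)
SEM = 12.87 * sqrt(0.17) = 12.87 * 0.412311
SEM = 5.3064

5.3064


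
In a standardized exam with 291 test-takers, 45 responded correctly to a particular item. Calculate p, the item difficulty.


Item difficulty p = number correct / total examinees
p = 45 / 291
p = 0.1546

0.1546


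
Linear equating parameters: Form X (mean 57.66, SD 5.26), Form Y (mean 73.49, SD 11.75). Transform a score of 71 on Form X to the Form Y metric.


slope = SD_Y / SD_X = 11.75 / 5.26 ~ 2.2338
intercept = mean_Y - slope * mean_X = 73.49 - (11.75 / 5.26) * 57.66 ~ -55.3132
Y = slope * X + intercept. To avoid rounding drift from the rounded slope/intercept, evaluate the equivalent form Y = mean_Y + SD_Y * (X - mean_X) / SD_X at full precision:
Y = 73.49 + 11.75 * (71 - 57.66) / 5.26
Y = 73.49 + 11.75 * 13.34 / 5.26
Y = 73.49 + 156.745 / 5.26
Y = 73.49 + 29.7994
Y = 103.2894

103.2894


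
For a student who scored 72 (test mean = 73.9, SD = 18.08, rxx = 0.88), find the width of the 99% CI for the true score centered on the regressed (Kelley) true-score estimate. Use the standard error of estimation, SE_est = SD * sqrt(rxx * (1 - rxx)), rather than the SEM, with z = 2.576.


True score estimate = 0.88*72 + 0.12*73.9 = 72.228
SE_est = SD * sqrt(rxx * (1 - rxx)) = 18.08 * sqrt(0.88 * 0.12) = 18.08 * sqrt(0.1056) = 5.875305
CI = T_est +/- z * SE_est, so width = 2 * z * SE_est = 2 * 2.576 * 5.875305
Width = 30.2696

30.2696


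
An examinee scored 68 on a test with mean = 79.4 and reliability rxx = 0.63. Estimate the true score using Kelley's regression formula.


T_est = rxx * X + (1 - rxx) * mean
T_est = 0.63 * 68 + 0.37 * 79.4
T_est = 42.84 + 29.378
T_est = 72.218

72.218


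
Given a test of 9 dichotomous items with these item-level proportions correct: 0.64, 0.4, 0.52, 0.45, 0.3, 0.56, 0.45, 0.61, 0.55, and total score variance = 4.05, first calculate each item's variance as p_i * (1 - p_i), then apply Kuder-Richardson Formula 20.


For each item, compute p_i * q_i:
  Item 1: 0.64 * 0.36 = 0.2304
  Item 2: 0.4 * 0.6 = 0.24
  Item 3: 0.52 * 0.48 = 0.2496
  Item 4: 0.45 * 0.55 = 0.2475
  Item 5: 0.3 * 0.7 = 0.21
  Item 6: 0.56 * 0.44 = 0.2464
  Item 7: 0.45 * 0.55 = 0.2475
  Item 8: 0.61 * 0.39 = 0.2379
  Item 9: 0.55 * 0.45 = 0.2475
Sum(p_i * q_i) = 0.2304 + 0.24 + 0.2496 + 0.2475 + 0.21 + 0.2464 + 0.2475 + 0.2379 + 0.2475 = 2.1568
KR-20 = (k/(k-1)) * (1 - Sum(p_i*q_i) / Var_total)
= (9/8) * (1 - 2.1568/4.05)
= 1.125 * 0.4675
KR-20 = 0.5259

0.5259


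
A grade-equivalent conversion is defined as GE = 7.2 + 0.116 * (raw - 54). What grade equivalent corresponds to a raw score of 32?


raw - median = 32 - 54 = -22
slope * diff = 0.116 * -22 = -2.552
GE = 7.2 + -2.552
GE = 4.648

4.648


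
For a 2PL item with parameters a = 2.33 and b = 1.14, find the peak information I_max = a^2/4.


For 2PL, max info at theta = b = 1.14
I_max = a^2 / 4 = 2.33^2 / 4
= 5.4289 / 4
I_max = 1.3572

1.3572


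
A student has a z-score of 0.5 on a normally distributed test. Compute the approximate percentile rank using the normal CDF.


CDF(z) = 0.5 * (1 + erf(z/sqrt(2)))
erf(0.3536) = 0.3829
CDF = 0.6915
Percentile rank = 0.6915 * 100 = 69.15

69.15


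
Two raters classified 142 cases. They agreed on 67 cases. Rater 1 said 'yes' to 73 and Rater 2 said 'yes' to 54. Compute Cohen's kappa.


P_o = 67/142 = 0.471831
P_e = (73*54 + 69*88) / 20164 = 0.496628
kappa = (P_o - P_e) / (1 - P_e)
kappa = (0.471831 - 0.496628) / (1 - 0.496628)
kappa = -0.0493

-0.0493


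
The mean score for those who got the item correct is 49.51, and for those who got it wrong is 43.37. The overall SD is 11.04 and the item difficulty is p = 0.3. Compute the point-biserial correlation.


q = 1 - p = 0.7
rpb = ((M1 - M0) / SD) * sqrt(p * q)
rpb = ((49.51 - 43.37) / 11.04) * sqrt(0.3 * 0.7)
rpb = 0.2549

0.2549


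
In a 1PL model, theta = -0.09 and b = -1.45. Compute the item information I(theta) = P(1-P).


P = 1/(1+exp(-(-0.09--1.45))) = 0.7958
I = P*(1-P) = 0.7958 * 0.2042
I = 0.1625

0.1625


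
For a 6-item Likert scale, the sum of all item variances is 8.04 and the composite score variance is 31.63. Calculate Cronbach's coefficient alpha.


alpha = (k/(k-1)) * (1 - sum(si^2)/s_total^2)
= (6/5) * (1 - 8.04/31.63)
alpha = 0.895

0.895


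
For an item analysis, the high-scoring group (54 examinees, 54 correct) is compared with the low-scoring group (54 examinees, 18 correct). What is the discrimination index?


p_upper = 54/54 = 1.0
p_lower = 18/54 = 0.3333
D = 1.0 - 0.3333 = 0.6667

0.6667


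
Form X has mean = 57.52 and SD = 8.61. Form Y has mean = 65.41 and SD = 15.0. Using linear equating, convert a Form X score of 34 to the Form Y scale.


slope = SD_Y / SD_X = 15.0 / 8.61 ~ 1.7422
intercept = mean_Y - slope * mean_X = 65.41 - (15.0 / 8.61) * 57.52 ~ -34.7991
Y = slope * X + intercept. To avoid rounding drift from the rounded slope/intercept, evaluate the equivalent form Y = mean_Y + SD_Y * (X - mean_X) / SD_X at full precision:
Y = 65.41 + 15.0 * (34 - 57.52) / 8.61
Y = 65.41 - 15.0 * 23.52 / 8.61
Y = 65.41 - 352.8 / 8.61
Y = 65.41 - 40.9756
Y = 24.4344

24.4344


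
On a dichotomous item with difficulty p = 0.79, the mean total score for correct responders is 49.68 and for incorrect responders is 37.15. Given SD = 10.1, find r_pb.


q = 1 - p = 0.21
rpb = ((M1 - M0) / SD) * sqrt(p * q)
rpb = ((49.68 - 37.15) / 10.1) * sqrt(0.79 * 0.21)
rpb = 0.5053

0.5053


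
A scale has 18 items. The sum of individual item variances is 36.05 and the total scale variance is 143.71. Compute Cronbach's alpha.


alpha = (k/(k-1)) * (1 - sum(si^2)/s_total^2)
= (18/17) * (1 - 36.05/143.71)
alpha = 0.7932

0.7932


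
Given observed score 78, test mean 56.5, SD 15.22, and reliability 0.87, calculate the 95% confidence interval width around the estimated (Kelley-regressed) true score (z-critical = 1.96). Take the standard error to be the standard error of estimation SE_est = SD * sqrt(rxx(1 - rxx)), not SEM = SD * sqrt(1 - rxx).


True score estimate = 0.87*78 + 0.13*56.5 = 75.205
SE_est = SD * sqrt(rxx * (1 - rxx)) = 15.22 * sqrt(0.87 * 0.13) = 15.22 * sqrt(0.1131) = 5.118538
CI = T_est +/- z * SE_est, so width = 2 * z * SE_est = 2 * 1.96 * 5.118538
Width = 20.0647

20.0647


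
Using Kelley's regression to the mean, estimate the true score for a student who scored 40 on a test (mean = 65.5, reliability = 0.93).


T_est = rxx * X + (1 - rxx) * mean
T_est = 0.93 * 40 + 0.07 * 65.5
T_est = 37.2 + 4.585
T_est = 41.785

41.785


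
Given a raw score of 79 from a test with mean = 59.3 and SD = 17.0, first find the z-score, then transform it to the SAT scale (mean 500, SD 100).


z = (X - mean) / SD = (79 - 59.3) / 17.0
z = 19.7 / 17.0
z = 1.1588
SAT-scale = SAT = 500 + 100z
Carry z at full precision (z = 19.7 / 17.0) into the conversion:
SAT-scale = 500 + 100 * (19.7 / 17.0) = 500 + 1970 / 17.0
SAT-scale = 500 + 115.8824
SAT-scale = 615.8824

615.8824


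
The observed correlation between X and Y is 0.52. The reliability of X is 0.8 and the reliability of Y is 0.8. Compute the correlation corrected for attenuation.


r_corrected = rxy / sqrt(rxx * ryy)
= 0.52 / sqrt(0.8 * 0.8)
= 0.52 / sqrt(0.64)
= 0.52 / 0.8
r_corrected = 0.65

0.65


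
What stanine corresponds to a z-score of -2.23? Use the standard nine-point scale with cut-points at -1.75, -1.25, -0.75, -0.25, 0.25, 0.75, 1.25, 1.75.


Stanine boundaries: [-1.75, -1.25, -0.75, -0.25, 0.25, 0.75, 1.25, 1.75]
z = -2.23
Check each boundary:
  z < -1.75
  z < -1.25
  z < -0.75
  z < -0.25
  z < 0.25
  z < 0.75
  z < 1.25
  z < 1.75
Highest qualifying boundary gives stanine = 1

1


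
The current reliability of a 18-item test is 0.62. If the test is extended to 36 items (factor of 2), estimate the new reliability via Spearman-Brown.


r_new = (n * rxx) / (1 + (n-1) * rxx)
r_new = (2 * 0.62) / (1 + 1 * 0.62)
r_new = 1.24 / 1.62
r_new = 0.7654

0.7654


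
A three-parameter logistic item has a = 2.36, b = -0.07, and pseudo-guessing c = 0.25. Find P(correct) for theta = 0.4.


logit = 2.36*(0.4 - -0.07) = 1.1092
P* = 1/(1 + exp(-1.1092)) = 0.752
P = 0.25 + (1 - 0.25) * 0.752
P = 0.814

0.814


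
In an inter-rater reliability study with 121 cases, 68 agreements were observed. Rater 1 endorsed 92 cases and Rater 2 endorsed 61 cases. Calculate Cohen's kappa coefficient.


P_o = 68/121 = 0.561983
P_e = (92*61 + 29*60) / 14641 = 0.502151
kappa = (P_o - P_e) / (1 - P_e)
kappa = (0.561983 - 0.502151) / (1 - 0.502151)
kappa = 0.1202

0.1202


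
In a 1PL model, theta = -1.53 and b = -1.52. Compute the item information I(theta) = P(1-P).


P = 1/(1+exp(-(-1.53--1.52))) = 0.4975
I = P*(1-P) = 0.4975 * 0.5025
I = 0.25

0.25


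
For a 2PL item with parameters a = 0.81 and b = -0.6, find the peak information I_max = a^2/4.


For 2PL, max info at theta = b = -0.6
I_max = a^2 / 4 = 0.81^2 / 4
= 0.6561 / 4
I_max = 0.164

0.164


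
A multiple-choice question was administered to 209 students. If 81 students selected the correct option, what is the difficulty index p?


Item difficulty p = number correct / total examinees
p = 81 / 209
p = 0.3876

0.3876


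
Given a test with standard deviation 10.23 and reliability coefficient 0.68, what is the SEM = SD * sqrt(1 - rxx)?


SEM = SD * sqrt(1 - rxx)
SEM = 10.23 * sqrt(1 - 0.68)
SEM = 10.23 * sqrt(0.32) = 10.23 * 0.565685
SEM = 5.787

5.787


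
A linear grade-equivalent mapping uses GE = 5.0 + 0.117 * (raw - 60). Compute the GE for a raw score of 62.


raw - median = 62 - 60 = 2
slope * diff = 0.117 * 2 = 0.234
GE = 5.0 + 0.234
GE = 5.234

5.234


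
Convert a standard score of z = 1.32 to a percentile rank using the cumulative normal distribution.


CDF(z) = 0.5 * (1 + erf(z/sqrt(2)))
erf(0.9334) = 0.8132
CDF = 0.9066
Percentile rank = 0.9066 * 100 = 90.66

90.66


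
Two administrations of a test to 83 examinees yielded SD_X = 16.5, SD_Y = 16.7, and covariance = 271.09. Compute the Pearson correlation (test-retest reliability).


r = cov(X,Y) / (SD_X * SD_Y)
r = 271.09 / (16.5 * 16.7)
r = 271.09 / 275.55
r = 0.9838

0.9838


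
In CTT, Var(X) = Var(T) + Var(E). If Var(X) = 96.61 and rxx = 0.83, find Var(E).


var_true = rxx * var_obs = 0.83 * 96.61 = 80.1863
var_error = var_obs - var_true
var_error = 96.61 - 80.1863
var_error = 16.4237

16.4237


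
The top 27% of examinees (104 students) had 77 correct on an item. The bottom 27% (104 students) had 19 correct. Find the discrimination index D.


p_upper = 77/104 = 0.7404
p_lower = 19/104 = 0.1827
D = 0.7404 - 0.1827 = 0.5577

0.5577


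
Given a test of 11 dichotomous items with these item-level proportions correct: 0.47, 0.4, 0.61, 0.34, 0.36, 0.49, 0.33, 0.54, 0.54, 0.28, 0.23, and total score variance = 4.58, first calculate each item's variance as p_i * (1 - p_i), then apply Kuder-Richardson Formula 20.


For each item, compute p_i * q_i:
  Item 1: 0.47 * 0.53 = 0.2491
  Item 2: 0.4 * 0.6 = 0.24
  Item 3: 0.61 * 0.39 = 0.2379
  Item 4: 0.34 * 0.66 = 0.2244
  Item 5: 0.36 * 0.64 = 0.2304
  Item 6: 0.49 * 0.51 = 0.2499
  Item 7: 0.33 * 0.67 = 0.2211
  Item 8: 0.54 * 0.46 = 0.2484
  Item 9: 0.54 * 0.46 = 0.2484
  Item 10: 0.28 * 0.72 = 0.2016
  Item 11: 0.23 * 0.77 = 0.1771
Sum(p_i * q_i) = 0.2491 + 0.24 + 0.2379 + 0.2244 + 0.2304 + 0.2499 + 0.2211 + 0.2484 + 0.2484 + 0.2016 + 0.1771 = 2.5283
KR-20 = (k/(k-1)) * (1 - Sum(p_i*q_i) / Var_total)
= (11/10) * (1 - 2.5283/4.58)
= 1.1 * 0.448
KR-20 = 0.4928

0.4928


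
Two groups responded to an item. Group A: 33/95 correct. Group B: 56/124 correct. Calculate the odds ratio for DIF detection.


Odds_A = 33/62 = 0.5323
Odds_B = 56/68 = 0.8235
OR = Odds_A / Odds_B = 0.5323 / 0.8235
Exactly, OR = (33 * 68) / (62 * 56) = 2244 / 3472
OR = 0.6463

0.6463


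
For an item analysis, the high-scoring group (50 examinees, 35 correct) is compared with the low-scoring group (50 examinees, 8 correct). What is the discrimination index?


p_upper = 35/50 = 0.7
p_lower = 8/50 = 0.16
D = 0.7 - 0.16 = 0.54

0.54


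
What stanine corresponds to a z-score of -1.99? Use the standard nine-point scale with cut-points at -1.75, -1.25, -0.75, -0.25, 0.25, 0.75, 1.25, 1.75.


Stanine boundaries: [-1.75, -1.25, -0.75, -0.25, 0.25, 0.75, 1.25, 1.75]
z = -1.99
Check each boundary:
  z < -1.75
  z < -1.25
  z < -0.75
  z < -0.25
  z < 0.25
  z < 0.75
  z < 1.25
  z < 1.75
Highest qualifying boundary gives stanine = 1

1


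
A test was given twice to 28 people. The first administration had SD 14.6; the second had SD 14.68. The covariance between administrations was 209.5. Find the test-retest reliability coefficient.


r = cov(X,Y) / (SD_X * SD_Y)
r = 209.5 / (14.6 * 14.68)
r = 209.5 / 214.328
r = 0.9775

0.9775


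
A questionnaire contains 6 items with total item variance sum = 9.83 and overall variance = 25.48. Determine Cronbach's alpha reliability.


alpha = (k/(k-1)) * (1 - sum(si^2)/s_total^2)
= (6/5) * (1 - 9.83/25.48)
alpha = 0.737

0.737


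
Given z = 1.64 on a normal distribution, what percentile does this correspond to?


CDF(z) = 0.5 * (1 + erf(z/sqrt(2)))
erf(1.1597) = 0.899
CDF = 0.9495
Percentile rank = 0.9495 * 100 = 94.95

94.95


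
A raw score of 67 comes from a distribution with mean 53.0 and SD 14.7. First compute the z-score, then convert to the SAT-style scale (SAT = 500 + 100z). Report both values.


z = (X - mean) / SD = (67 - 53.0) / 14.7
z = 14.0 / 14.7
z = 0.9524
SAT-scale = SAT = 500 + 100z
Carry z at full precision (z = 14.0 / 14.7) into the conversion:
SAT-scale = 500 + 100 * (14.0 / 14.7) = 500 + 1400 / 14.7
SAT-scale = 500 + 95.2381
SAT-scale = 595.2381

595.2381


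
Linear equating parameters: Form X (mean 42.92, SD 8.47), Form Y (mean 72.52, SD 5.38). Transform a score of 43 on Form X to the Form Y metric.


slope = SD_Y / SD_X = 5.38 / 8.47 ~ 0.6352
intercept = mean_Y - slope * mean_X = 72.52 - (5.38 / 8.47) * 42.92 ~ 45.2579
Y = slope * X + intercept. To avoid rounding drift from the rounded slope/intercept, evaluate the equivalent form Y = mean_Y + SD_Y * (X - mean_X) / SD_X at full precision:
Y = 72.52 + 5.38 * (43 - 42.92) / 8.47
Y = 72.52 + 5.38 * 0.08 / 8.47
Y = 72.52 + 0.4304 / 8.47
Y = 72.52 + 0.0508
Y = 72.5708

72.5708


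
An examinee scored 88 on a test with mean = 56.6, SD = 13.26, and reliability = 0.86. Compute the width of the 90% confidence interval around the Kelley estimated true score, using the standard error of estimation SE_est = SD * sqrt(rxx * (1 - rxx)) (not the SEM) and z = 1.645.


True score estimate = 0.86*88 + 0.14*56.6 = 83.604
SE_est = SD * sqrt(rxx * (1 - rxx)) = 13.26 * sqrt(0.86 * 0.14) = 13.26 * sqrt(0.1204) = 4.601048
CI = T_est +/- z * SE_est, so width = 2 * z * SE_est = 2 * 1.645 * 4.601048
Width = 15.1374

15.1374
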